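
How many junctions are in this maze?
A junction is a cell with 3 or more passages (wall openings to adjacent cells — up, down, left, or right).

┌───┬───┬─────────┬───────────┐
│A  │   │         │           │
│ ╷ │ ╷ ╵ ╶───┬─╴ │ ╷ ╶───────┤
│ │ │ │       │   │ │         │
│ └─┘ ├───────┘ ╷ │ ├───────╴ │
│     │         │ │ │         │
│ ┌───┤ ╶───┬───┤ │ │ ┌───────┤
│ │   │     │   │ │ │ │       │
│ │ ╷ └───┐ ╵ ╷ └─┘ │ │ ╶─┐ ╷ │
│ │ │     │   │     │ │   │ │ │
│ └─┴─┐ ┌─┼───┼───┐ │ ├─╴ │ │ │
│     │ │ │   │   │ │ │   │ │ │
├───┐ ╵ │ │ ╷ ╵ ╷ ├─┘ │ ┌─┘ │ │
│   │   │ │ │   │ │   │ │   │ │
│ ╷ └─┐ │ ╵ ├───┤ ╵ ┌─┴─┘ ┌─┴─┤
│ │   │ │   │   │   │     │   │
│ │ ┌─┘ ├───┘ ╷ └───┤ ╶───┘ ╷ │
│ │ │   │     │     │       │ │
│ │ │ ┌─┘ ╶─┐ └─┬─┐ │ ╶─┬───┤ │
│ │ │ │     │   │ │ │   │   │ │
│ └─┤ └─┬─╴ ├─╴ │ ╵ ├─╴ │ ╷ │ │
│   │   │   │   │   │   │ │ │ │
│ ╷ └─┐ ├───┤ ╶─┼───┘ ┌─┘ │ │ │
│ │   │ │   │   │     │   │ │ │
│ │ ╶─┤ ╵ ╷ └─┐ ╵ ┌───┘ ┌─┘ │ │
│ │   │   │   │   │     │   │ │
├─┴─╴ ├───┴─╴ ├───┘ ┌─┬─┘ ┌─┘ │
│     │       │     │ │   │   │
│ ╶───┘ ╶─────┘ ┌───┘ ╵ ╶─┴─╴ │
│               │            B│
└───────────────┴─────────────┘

Checking each cell for number of passages:

Junctions found (3+ passages):
  (0, 10): 3 passages
  (1, 4): 3 passages
  (1, 8): 3 passages
  (2, 0): 3 passages
  (3, 13): 3 passages
  (4, 3): 3 passages
  (4, 9): 3 passages
  (6, 3): 3 passages
  (7, 1): 3 passages
  (8, 6): 3 passages
  (8, 10): 3 passages
  (9, 4): 3 passages
  (10, 0): 3 passages
  (11, 1): 3 passages
  (13, 14): 3 passages
  (14, 3): 3 passages
  (14, 10): 3 passages
  (14, 11): 3 passages
Total junctions: 18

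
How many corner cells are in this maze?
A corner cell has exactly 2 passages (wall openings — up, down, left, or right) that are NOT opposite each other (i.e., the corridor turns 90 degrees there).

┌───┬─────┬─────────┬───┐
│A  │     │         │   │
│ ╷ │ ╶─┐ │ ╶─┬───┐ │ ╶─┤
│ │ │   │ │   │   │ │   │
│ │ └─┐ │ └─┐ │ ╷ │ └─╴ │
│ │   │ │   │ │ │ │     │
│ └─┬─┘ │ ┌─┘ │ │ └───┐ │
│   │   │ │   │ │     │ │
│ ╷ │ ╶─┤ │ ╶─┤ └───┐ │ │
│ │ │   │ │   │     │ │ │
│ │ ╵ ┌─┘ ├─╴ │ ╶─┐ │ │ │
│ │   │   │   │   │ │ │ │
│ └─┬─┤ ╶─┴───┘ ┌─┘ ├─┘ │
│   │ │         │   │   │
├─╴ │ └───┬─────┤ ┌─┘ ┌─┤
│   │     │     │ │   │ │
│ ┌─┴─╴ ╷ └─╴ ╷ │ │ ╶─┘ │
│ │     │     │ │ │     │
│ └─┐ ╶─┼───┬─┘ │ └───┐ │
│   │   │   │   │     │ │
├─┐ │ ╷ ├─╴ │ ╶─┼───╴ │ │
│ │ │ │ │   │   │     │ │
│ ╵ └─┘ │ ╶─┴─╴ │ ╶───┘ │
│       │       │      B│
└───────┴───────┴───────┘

Counting corner cells (2 non-opposite passages):
Total corners: 71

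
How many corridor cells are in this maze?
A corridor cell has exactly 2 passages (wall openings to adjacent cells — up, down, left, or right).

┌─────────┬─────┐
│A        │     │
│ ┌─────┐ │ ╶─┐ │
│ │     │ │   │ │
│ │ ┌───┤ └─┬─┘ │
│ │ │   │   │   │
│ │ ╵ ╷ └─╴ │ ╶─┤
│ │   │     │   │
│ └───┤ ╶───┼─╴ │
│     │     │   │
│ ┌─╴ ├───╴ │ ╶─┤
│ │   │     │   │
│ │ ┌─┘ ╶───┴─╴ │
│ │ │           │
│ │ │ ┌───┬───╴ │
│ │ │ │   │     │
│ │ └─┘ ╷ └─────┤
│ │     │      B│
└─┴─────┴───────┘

Counting cells with exactly 2 passages:
Total corridor cells: 62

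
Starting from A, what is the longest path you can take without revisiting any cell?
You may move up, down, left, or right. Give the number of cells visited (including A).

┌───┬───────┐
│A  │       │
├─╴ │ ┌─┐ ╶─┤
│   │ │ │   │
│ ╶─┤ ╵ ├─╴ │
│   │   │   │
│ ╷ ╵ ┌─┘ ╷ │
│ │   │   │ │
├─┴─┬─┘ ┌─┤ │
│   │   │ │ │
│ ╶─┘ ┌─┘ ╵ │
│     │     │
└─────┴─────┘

Finding longest simple path using DFS:
Start: (0, 0)
Longest path visits 26 cells
Path: A → right → down → left → down → right → down → right → up → up → up → right → right → down → right → down → left → down → left → down → left → down → left → left → up → right

Solution:

┌───┬───────┐
│A ↓│↱ → ↓  │
├─╴ │ ┌─┐ ╶─┤
│↓ ↲│↑│ │↳ ↓│
│ ╶─┤ ╵ ├─╴ │
│↳ ↓│↑  │↓ ↲│
│ ╷ ╵ ┌─┘ ╷ │
│ │↳ ↑│↓ ↲│ │
├─┴─┬─┘ ┌─┤ │
│↱ B│↓ ↲│ │ │
│ ╶─┘ ┌─┘ ╵ │
│↑ ← ↲│     │
└─────┴─────┘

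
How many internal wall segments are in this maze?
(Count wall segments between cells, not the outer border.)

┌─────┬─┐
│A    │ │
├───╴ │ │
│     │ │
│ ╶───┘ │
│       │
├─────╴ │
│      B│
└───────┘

Counting internal wall segments:
Total internal walls: 9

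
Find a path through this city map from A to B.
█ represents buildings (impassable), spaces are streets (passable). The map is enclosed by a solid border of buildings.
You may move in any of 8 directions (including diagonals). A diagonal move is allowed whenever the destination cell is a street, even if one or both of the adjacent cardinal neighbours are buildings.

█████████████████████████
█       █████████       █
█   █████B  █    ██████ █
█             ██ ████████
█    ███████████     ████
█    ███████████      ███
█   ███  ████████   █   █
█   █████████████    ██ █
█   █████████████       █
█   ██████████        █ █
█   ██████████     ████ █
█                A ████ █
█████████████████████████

Finding the shortest path from A to B:
Movement: 8-directional
Path length: 15 steps
Directions: up → up → up → up → up → up → up → up-left → up-left → left → left → down-left → left → left → up-left

Solution:

█████████████████████████
█       █████████       █
█   █████B  █↙←← ██████ █
█         ↖←← ██↖████████
█    ███████████ ↖   ████
█    ███████████ ↑    ███
█   ███  ████████↑  █   █
█   █████████████↑   ██ █
█   █████████████↑      █
█   ██████████   ↑    █ █
█   ██████████   ↑ ████ █
█                A ████ █
█████████████████████████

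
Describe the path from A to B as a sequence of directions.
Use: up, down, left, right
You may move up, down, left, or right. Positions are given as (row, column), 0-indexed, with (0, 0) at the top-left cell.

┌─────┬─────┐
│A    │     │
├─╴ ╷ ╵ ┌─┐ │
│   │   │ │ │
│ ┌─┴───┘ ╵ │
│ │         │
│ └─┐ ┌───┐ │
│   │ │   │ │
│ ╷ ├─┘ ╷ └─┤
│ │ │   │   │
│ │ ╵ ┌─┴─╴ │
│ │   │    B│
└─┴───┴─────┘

Finding the path and converting it to directions:
Path through cells: (0,0) → (0,1) → (1,1) → (1,0) → (2,0) → (3,0) → (3,1) → (4,1) → (5,1) → (5,2) → (4,2) → (4,3) → (3,3) → (3,4) → (4,4) → (4,5) → (5,5)
Directions: right, down, left, down, down, right, down, down, right, up, right, up, right, down, right, down

Solution:

┌─────┬─────┐
│A ↓  │     │
├─╴ ╷ ╵ ┌─┐ │
│↓ ↲│   │ │ │
│ ┌─┴───┘ ╵ │
│↓│         │
│ └─┐ ┌───┐ │
│↳ ↓│ │↱ ↓│ │
│ ╷ ├─┘ ╷ └─┤
│ │↓│↱ ↑│↳ ↓│
│ │ ╵ ┌─┴─╴ │
│ │↳ ↑│    B│
└─┴───┴─────┘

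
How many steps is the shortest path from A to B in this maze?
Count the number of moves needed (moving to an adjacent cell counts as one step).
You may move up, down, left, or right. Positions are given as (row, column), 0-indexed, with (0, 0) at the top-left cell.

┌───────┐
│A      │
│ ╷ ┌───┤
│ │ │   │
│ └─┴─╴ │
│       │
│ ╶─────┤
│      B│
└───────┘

Using BFS to find shortest path:
Start: (0, 0), End: (3, 3)
Path found:
(0,0) → (1,0) → (2,0) → (3,0) → (3,1) → (3,2) → (3,3)
Number of steps: 6

Solution:

┌───────┐
│A      │
│ ╷ ┌───┤
│↓│ │   │
│ └─┴─╴ │
│↓      │
│ ╶─────┤
│↳ → → B│
└───────┘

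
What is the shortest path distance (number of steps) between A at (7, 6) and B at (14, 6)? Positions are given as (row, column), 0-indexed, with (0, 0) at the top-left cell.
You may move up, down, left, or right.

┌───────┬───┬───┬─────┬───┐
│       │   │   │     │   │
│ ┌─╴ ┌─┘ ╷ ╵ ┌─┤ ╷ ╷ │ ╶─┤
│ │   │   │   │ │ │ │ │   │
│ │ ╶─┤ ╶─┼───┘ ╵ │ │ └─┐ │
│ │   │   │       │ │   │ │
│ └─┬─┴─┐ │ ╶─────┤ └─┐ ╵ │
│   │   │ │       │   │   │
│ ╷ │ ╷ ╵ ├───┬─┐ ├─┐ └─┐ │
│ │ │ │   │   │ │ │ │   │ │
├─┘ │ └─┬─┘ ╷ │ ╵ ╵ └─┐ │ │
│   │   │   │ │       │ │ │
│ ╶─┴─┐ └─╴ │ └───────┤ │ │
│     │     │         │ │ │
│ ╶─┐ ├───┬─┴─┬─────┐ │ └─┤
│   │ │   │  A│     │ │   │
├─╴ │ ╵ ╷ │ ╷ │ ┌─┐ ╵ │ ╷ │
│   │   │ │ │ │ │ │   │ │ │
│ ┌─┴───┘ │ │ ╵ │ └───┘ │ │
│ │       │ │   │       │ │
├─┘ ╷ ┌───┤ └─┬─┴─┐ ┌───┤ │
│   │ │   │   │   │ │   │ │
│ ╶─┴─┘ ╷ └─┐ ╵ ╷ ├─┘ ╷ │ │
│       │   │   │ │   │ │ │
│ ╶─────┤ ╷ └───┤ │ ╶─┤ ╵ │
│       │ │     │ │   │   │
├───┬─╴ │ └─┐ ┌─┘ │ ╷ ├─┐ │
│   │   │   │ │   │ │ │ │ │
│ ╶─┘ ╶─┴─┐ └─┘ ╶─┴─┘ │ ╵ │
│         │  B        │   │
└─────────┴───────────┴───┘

Finding path from (7, 6) to (14, 6):
Path: (7,6) → (7,5) → (8,5) → (9,5) → (10,5) → (10,6) → (11,6) → (11,7) → (10,7) → (10,8) → (11,8) → (12,8) → (13,8) → (13,7) → (14,7) → (14,6)
Distance: 15 steps

Solution:

┌───────┬───┬───┬─────┬───┐
│       │   │   │     │   │
│ ┌─╴ ┌─┘ ╷ ╵ ┌─┤ ╷ ╷ │ ╶─┤
│ │   │   │   │ │ │ │ │   │
│ │ ╶─┤ ╶─┼───┘ ╵ │ │ └─┐ │
│ │   │   │       │ │   │ │
│ └─┬─┴─┐ │ ╶─────┤ └─┐ ╵ │
│   │   │ │       │   │   │
│ ╷ │ ╷ ╵ ├───┬─┐ ├─┐ └─┐ │
│ │ │ │   │   │ │ │ │   │ │
├─┘ │ └─┬─┘ ╷ │ ╵ ╵ └─┐ │ │
│   │   │   │ │       │ │ │
│ ╶─┴─┐ └─╴ │ └───────┤ │ │
│     │     │         │ │ │
│ ╶─┐ ├───┬─┴─┬─────┐ │ └─┤
│   │ │   │↓ A│     │ │   │
├─╴ │ ╵ ╷ │ ╷ │ ┌─┐ ╵ │ ╷ │
│   │   │ │↓│ │ │ │   │ │ │
│ ┌─┴───┘ │ │ ╵ │ └───┘ │ │
│ │       │↓│   │       │ │
├─┘ ╷ ┌───┤ └─┬─┴─┐ ┌───┤ │
│   │ │   │↳ ↓│↱ ↓│ │   │ │
│ ╶─┴─┘ ╷ └─┐ ╵ ╷ ├─┘ ╷ │ │
│       │   │↳ ↑│↓│   │ │ │
│ ╶─────┤ ╷ └───┤ │ ╶─┤ ╵ │
│       │ │     │↓│   │   │
├───┬─╴ │ └─┐ ┌─┘ │ ╷ ├─┐ │
│   │   │   │ │↓ ↲│ │ │ │ │
│ ╶─┘ ╶─┴─┐ └─┘ ╶─┴─┘ │ ╵ │
│         │  B ↲      │   │
└─────────┴───────────┴───┘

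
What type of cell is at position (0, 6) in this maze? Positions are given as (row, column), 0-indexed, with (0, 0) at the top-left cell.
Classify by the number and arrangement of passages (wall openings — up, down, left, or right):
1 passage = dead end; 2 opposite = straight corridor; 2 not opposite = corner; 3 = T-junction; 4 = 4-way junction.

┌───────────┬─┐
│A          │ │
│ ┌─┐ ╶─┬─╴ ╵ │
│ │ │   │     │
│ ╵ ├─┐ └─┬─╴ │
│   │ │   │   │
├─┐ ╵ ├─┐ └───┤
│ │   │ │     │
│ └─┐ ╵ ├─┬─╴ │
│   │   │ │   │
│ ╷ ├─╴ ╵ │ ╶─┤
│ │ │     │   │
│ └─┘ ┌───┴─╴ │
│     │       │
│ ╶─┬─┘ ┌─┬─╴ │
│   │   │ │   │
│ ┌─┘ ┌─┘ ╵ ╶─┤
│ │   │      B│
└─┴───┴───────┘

Checking cell at (0, 6):
Number of passages: 1
Cell type: dead end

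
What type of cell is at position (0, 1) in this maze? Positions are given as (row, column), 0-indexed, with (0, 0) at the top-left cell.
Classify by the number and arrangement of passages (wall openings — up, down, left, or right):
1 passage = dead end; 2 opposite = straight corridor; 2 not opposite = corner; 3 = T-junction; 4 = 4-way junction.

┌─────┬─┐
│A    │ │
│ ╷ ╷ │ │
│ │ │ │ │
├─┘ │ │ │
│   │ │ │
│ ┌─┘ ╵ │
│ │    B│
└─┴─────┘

Checking cell at (0, 1):
Number of passages: 3
Cell type: T-junction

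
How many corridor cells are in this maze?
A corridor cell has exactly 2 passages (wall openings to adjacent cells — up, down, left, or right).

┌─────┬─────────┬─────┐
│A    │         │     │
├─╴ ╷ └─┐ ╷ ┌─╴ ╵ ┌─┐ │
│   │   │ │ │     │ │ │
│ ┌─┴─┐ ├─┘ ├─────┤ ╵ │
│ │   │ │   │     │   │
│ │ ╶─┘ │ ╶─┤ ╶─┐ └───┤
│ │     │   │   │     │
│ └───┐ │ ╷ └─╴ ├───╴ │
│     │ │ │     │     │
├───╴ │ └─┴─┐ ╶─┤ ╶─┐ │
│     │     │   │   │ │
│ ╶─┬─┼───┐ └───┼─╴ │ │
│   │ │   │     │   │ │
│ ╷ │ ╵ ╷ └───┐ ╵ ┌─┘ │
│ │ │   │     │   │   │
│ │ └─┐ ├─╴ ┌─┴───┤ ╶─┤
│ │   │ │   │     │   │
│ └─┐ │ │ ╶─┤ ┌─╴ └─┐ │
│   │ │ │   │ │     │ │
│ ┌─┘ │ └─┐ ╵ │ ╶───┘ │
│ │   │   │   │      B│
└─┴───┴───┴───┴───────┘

Counting cells with exactly 2 passages:
Total corridor cells: 93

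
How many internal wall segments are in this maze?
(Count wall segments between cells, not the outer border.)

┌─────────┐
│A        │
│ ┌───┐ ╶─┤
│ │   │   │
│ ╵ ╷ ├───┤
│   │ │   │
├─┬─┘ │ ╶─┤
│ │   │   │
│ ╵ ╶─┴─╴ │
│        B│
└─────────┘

Counting internal wall segments:
Total internal walls: 16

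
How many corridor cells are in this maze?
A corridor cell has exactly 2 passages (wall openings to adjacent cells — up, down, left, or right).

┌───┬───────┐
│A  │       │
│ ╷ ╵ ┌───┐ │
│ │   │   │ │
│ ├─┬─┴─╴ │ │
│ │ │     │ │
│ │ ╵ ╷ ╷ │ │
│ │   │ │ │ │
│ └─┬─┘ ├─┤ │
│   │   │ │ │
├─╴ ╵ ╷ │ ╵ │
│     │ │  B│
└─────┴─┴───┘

Counting cells with exactly 2 passages:
Total corridor cells: 26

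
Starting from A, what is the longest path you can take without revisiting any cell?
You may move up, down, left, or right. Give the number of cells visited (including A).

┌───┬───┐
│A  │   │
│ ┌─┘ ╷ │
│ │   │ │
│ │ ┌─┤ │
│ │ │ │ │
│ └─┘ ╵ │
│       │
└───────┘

Finding longest simple path using DFS:
Start: (0, 0)
Longest path visits 14 cells
Path: A → down → down → down → right → right → right → up → up → up → left → down → left → down

Solution:

┌───┬───┐
│A  │↓ ↰│
│ ┌─┘ ╷ │
│↓│↓ ↲│↑│
│ │ ┌─┤ │
│↓│B│ │↑│
│ └─┘ ╵ │
│↳ → → ↑│
└───────┘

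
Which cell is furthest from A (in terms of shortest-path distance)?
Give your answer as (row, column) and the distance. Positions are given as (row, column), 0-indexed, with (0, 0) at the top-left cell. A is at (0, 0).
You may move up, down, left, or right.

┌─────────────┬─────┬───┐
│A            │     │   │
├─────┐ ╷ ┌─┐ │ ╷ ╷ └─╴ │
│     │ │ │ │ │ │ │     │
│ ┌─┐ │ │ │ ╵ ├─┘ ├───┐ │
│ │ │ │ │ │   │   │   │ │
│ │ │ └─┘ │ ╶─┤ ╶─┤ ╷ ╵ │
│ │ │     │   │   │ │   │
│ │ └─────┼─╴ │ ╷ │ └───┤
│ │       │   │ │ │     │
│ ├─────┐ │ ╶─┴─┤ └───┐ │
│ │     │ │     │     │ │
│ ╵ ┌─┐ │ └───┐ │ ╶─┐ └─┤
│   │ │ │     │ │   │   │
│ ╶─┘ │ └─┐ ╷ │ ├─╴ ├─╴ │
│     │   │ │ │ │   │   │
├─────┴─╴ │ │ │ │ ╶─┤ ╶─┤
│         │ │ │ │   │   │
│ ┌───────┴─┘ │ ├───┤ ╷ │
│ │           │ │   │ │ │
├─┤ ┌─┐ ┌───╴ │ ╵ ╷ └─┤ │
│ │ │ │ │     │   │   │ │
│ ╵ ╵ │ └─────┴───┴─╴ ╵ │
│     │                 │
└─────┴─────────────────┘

Computing BFS distances from A to all cells:
Furthest cell: (5, 11)
Distance: 60 steps

Path from A to the furthest cell:

┌─────────────┬─────┬───┐
│A → → → → → ↓│  ↱ ↓│   │
├─────┐ ╷ ┌─┐ │ ╷ ╷ └─╴ │
│     │ │ │ │↓│ │↑│↳ → ↓│
│ ┌─┐ │ │ │ ╵ ├─┘ ├───┐ │
│ │ │ │ │ │↓ ↲│↱ ↑│↓ ↰│↓│
│ │ │ └─┘ │ ╶─┤ ╶─┤ ╷ ╵ │
│ │ │     │↳ ↓│↑ ↰│↓│↑ ↲│
│ │ └─────┼─╴ │ ╷ │ └───┤
│ │       │↓ ↲│ │↑│↳ → ↓│
│ ├─────┐ │ ╶─┴─┤ └───┐ │
│ │     │ │↳ → ↓│↑ ← ↰│B│
│ ╵ ┌─┐ │ └───┐ │ ╶─┐ └─┤
│   │ │ │     │↓│   │↑ ↰│
│ ╶─┘ │ └─┐ ╷ │ ├─╴ ├─╴ │
│     │   │ │ │↓│   │↱ ↑│
├─────┴─╴ │ │ │ │ ╶─┤ ╶─┤
│         │ │ │↓│   │↑ ↰│
│ ┌───────┴─┘ │ ├───┤ ╷ │
│ │           │↓│↱ ↓│ │↑│
├─┤ ┌─┐ ┌───╴ │ ╵ ╷ └─┤ │
│ │ │ │ │     │↳ ↑│↳ ↓│↑│
│ ╵ ╵ │ └─────┴───┴─╴ ╵ │
│     │              ↳ ↑│
└─────┴─────────────────┘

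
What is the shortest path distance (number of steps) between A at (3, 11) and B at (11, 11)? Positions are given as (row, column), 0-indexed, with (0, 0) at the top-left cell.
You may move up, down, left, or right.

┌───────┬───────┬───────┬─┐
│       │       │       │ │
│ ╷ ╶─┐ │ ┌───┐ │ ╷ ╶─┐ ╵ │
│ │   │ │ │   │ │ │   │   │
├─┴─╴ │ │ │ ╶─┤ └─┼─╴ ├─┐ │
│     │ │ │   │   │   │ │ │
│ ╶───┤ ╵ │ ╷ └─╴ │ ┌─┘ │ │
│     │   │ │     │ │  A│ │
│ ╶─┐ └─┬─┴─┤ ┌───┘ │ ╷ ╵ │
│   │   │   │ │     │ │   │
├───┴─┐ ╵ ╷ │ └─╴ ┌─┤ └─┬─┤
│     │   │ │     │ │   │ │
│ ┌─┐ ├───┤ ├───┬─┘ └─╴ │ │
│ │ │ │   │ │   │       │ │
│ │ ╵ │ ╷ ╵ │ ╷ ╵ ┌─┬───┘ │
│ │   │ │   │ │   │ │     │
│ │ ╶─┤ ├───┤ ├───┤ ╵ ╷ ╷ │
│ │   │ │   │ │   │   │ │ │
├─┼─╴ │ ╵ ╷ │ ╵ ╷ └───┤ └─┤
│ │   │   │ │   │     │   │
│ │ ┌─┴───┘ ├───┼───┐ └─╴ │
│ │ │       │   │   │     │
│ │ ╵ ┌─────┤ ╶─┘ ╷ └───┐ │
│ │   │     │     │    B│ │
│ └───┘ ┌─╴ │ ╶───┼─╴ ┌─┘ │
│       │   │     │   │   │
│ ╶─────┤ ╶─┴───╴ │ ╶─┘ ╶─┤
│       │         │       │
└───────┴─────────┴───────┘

Finding path from (3, 11) to (11, 11):
Path: (3,11) → (3,10) → (4,10) → (5,10) → (5,11) → (6,11) → (6,10) → (6,9) → (6,8) → (7,8) → (7,7) → (6,7) → (6,6) → (7,6) → (8,6) → (9,6) → (9,7) → (8,7) → (8,8) → (9,8) → (9,9) → (9,10) → (10,10) → (10,11) → (10,12) → (11,12) → (12,12) → (12,11) → (13,11) → (13,10) → (13,9) → (12,9) → (12,10) → (11,10) → (11,11)
Distance: 34 steps

Solution:

┌───────┬───────┬───────┬─┐
│       │       │       │ │
│ ╷ ╶─┐ │ ┌───┐ │ ╷ ╶─┐ ╵ │
│ │   │ │ │   │ │ │   │   │
├─┴─╴ │ │ │ ╶─┤ └─┼─╴ ├─┐ │
│     │ │ │   │   │   │ │ │
│ ╶───┤ ╵ │ ╷ └─╴ │ ┌─┘ │ │
│     │   │ │     │ │↓ A│ │
│ ╶─┐ └─┬─┴─┤ ┌───┘ │ ╷ ╵ │
│   │   │   │ │     │↓│   │
├───┴─┐ ╵ ╷ │ └─╴ ┌─┤ └─┬─┤
│     │   │ │     │ │↳ ↓│ │
│ ┌─┐ ├───┤ ├───┬─┘ └─╴ │ │
│ │ │ │   │ │↓ ↰│↓ ← ← ↲│ │
│ │ ╵ │ ╷ ╵ │ ╷ ╵ ┌─┬───┘ │
│ │   │ │   │↓│↑ ↲│ │     │
│ │ ╶─┤ ├───┤ ├───┤ ╵ ╷ ╷ │
│ │   │ │   │↓│↱ ↓│   │ │ │
├─┼─╴ │ ╵ ╷ │ ╵ ╷ └───┤ └─┤
│ │   │   │ │↳ ↑│↳ → ↓│   │
│ │ ┌─┴───┘ ├───┼───┐ └─╴ │
│ │ │       │   │   │↳ → ↓│
│ │ ╵ ┌─────┤ ╶─┘ ╷ └───┐ │
│ │   │     │     │  ↱ B│↓│
│ └───┘ ┌─╴ │ ╶───┼─╴ ┌─┘ │
│       │   │     │↱ ↑│↓ ↲│
│ ╶─────┤ ╶─┴───╴ │ ╶─┘ ╶─┤
│       │         │↑ ← ↲  │
└───────┴─────────┴───────┘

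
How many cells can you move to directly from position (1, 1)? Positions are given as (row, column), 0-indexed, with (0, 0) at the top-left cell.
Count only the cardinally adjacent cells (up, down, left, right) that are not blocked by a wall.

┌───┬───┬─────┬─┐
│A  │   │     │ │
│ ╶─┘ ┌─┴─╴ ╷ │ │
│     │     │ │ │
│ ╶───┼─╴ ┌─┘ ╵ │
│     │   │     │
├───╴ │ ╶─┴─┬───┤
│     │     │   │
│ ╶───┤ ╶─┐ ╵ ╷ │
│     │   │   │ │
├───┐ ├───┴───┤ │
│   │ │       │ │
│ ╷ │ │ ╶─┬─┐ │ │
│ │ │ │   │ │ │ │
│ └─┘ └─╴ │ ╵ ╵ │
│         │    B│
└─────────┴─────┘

Checking passable neighbors of (1, 1):
Neighbors: (1, 0), (1, 2)
Count: 2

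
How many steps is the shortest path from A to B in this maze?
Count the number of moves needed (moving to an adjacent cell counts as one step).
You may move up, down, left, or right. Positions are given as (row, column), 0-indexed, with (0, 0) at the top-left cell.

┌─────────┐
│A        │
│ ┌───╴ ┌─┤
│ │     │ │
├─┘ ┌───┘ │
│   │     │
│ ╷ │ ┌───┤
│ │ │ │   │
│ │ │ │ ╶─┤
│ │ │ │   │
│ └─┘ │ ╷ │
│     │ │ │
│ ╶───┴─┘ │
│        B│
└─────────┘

Using BFS to find shortest path:
Start: (0, 0), End: (6, 4)
Path found:
(0,0) → (0,1) → (0,2) → (0,3) → (1,3) → (1,2) → (1,1) → (2,1) → (2,0) → (3,0) → (4,0) → (5,0) → (6,0) → (6,1) → (6,2) → (6,3) → (6,4)
Number of steps: 16

Solution:

┌─────────┐
│A → → ↓  │
│ ┌───╴ ┌─┤
│ │↓ ← ↲│ │
├─┘ ┌───┘ │
│↓ ↲│     │
│ ╷ │ ┌───┤
│↓│ │ │   │
│ │ │ │ ╶─┤
│↓│ │ │   │
│ └─┘ │ ╷ │
│↓    │ │ │
│ ╶───┴─┘ │
│↳ → → → B│
└─────────┘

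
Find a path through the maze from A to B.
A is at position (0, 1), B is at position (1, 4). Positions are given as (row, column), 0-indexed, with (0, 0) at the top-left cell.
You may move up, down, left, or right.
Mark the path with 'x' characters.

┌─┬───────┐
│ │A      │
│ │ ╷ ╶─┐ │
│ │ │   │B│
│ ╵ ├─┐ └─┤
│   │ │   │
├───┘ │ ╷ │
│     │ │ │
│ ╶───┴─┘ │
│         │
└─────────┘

Finding the shortest path from (0, 1) to (1, 4):
Path length: 4 steps
Directions: right → right → right → down

Solution:

┌─┬───────┐
│ │A x x x│
│ │ ╷ ╶─┐ │
│ │ │   │B│
│ ╵ ├─┐ └─┤
│   │ │   │
├───┘ │ ╷ │
│     │ │ │
│ ╶───┴─┘ │
│         │
└─────────┘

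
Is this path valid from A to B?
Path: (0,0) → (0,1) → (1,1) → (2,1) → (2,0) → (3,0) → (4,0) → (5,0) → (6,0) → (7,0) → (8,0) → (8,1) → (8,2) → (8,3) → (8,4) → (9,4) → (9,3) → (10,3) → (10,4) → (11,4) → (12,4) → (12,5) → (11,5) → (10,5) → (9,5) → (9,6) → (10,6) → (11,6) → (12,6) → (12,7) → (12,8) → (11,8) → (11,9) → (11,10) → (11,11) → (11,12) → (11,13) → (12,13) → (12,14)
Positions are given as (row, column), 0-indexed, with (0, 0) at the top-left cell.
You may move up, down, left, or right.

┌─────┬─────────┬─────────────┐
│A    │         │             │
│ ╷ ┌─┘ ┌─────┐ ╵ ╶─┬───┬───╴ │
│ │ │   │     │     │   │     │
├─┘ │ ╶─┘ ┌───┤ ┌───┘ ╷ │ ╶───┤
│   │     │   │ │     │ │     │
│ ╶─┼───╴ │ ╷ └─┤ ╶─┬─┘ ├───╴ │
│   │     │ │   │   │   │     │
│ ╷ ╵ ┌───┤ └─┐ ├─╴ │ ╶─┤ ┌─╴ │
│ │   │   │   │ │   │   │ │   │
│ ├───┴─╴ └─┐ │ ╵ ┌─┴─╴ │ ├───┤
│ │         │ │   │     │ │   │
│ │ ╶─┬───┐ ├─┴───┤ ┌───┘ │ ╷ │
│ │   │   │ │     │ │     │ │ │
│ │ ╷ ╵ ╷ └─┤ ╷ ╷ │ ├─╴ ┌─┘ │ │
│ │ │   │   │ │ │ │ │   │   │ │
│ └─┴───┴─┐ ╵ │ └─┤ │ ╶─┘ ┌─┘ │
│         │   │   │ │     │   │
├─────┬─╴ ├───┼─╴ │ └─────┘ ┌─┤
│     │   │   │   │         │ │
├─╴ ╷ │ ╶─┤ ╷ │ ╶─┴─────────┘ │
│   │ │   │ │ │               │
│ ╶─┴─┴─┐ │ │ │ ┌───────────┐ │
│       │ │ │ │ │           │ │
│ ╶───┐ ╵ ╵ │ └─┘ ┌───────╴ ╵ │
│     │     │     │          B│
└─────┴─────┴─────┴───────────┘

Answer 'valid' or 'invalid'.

Checking path validity:
Result: All consecutive moves are passable.

valid

Correct solution:

┌─────┬─────────┬─────────────┐
│A ↓  │         │             │
│ ╷ ┌─┘ ┌─────┐ ╵ ╶─┬───┬───╴ │
│ │↓│   │     │     │   │     │
├─┘ │ ╶─┘ ┌───┤ ┌───┘ ╷ │ ╶───┤
│↓ ↲│     │   │ │     │ │     │
│ ╶─┼───╴ │ ╷ └─┤ ╶─┬─┘ ├───╴ │
│↓  │     │ │   │   │   │     │
│ ╷ ╵ ┌───┤ └─┐ ├─╴ │ ╶─┤ ┌─╴ │
│↓│   │   │   │ │   │   │ │   │
│ ├───┴─╴ └─┐ │ ╵ ┌─┴─╴ │ ├───┤
│↓│         │ │   │     │ │   │
│ │ ╶─┬───┐ ├─┴───┤ ┌───┘ │ ╷ │
│↓│   │   │ │     │ │     │ │ │
│ │ ╷ ╵ ╷ └─┤ ╷ ╷ │ ├─╴ ┌─┘ │ │
│↓│ │   │   │ │ │ │ │   │   │ │
│ └─┴───┴─┐ ╵ │ └─┤ │ ╶─┘ ┌─┘ │
│↳ → → → ↓│   │   │ │     │   │
├─────┬─╴ ├───┼─╴ │ └─────┘ ┌─┤
│     │↓ ↲│↱ ↓│   │         │ │
├─╴ ╷ │ ╶─┤ ╷ │ ╶─┴─────────┘ │
│   │ │↳ ↓│↑│↓│               │
│ ╶─┴─┴─┐ │ │ │ ┌───────────┐ │
│       │↓│↑│↓│ │↱ → → → → ↓│ │
│ ╶───┐ ╵ ╵ │ └─┘ ┌───────╴ ╵ │
│     │  ↳ ↑│↳ → ↑│        ↳ B│
└─────┴─────┴─────┴───────────┘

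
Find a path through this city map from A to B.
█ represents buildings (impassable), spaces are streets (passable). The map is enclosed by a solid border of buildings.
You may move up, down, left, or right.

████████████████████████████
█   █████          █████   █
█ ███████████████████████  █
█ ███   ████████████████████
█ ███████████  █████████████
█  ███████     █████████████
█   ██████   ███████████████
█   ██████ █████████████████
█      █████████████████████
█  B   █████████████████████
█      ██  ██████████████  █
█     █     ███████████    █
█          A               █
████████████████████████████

Finding the shortest path from A to B:
Movement: cardinal only
Path length: 11 steps
Directions: left → left → left → left → left → left → up → up → up → left → left

Solution:

████████████████████████████
█   █████          █████   █
█ ███████████████████████  █
█ ███   ████████████████████
█ ███████████  █████████████
█  ███████     █████████████
█   ██████   ███████████████
█   ██████ █████████████████
█      █████████████████████
█  B←↰ █████████████████████
█    ↑ ██  ██████████████  █
█    ↑█     ███████████    █
█    ↑←←←←←A               █
████████████████████████████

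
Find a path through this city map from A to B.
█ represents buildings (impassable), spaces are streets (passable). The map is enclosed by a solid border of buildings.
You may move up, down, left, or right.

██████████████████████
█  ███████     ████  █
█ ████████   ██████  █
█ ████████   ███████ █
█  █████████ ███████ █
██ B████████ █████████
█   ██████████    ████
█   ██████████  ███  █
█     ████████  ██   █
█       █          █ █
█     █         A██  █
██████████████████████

Finding the shortest path from A to B:
Movement: cardinal only
Path length: 18 steps
Directions: left → left → left → left → left → left → left → left → left → up → left → left → up → left → left → up → up → up

Solution:

██████████████████████
█  ███████     ████  █
█ ████████   ██████  █
█ ████████   ███████ █
█  █████████ ███████ █
██ B████████ █████████
█  ↑██████████    ████
█  ↑██████████  ███  █
█  ↑←↰████████  ██   █
█    ↑←↰█          █ █
█     █↑←←←←←←←←A██  █
██████████████████████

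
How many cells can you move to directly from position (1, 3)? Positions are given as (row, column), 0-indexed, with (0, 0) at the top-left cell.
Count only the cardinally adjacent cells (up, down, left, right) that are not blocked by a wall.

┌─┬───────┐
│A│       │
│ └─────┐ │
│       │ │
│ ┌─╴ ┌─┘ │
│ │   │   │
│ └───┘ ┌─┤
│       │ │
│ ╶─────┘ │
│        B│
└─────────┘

Checking passable neighbors of (1, 3):
Neighbors: (1, 2)
Count: 1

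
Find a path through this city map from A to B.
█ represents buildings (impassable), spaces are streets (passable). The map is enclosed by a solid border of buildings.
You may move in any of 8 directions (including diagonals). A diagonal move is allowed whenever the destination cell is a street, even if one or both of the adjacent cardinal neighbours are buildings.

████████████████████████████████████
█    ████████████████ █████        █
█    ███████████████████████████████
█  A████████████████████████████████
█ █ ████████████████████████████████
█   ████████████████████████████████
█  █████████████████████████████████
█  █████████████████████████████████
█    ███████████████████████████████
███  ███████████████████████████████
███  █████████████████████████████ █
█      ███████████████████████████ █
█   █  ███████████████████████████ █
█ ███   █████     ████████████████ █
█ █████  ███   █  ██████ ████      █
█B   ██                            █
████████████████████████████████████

Finding the shortest path from A to B:
Movement: 8-directional
Path length: 12 steps
Directions: down → down → down-left → down → down → down-right → down → down → down-left → down-left → down → down

Solution:

████████████████████████████████████
█    ████████████████ █████        █
█    ███████████████████████████████
█  A████████████████████████████████
█ █↓████████████████████████████████
█  ↙████████████████████████████████
█ ↓█████████████████████████████████
█ ↓█████████████████████████████████
█ ↘  ███████████████████████████████
███↓ ███████████████████████████████
███↓ █████████████████████████████ █
█  ↙   ███████████████████████████ █
█ ↙ █  ███████████████████████████ █
█↓███   █████     ████████████████ █
█↓█████  ███   █  ██████ ████      █
█B   ██                            █
████████████████████████████████████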